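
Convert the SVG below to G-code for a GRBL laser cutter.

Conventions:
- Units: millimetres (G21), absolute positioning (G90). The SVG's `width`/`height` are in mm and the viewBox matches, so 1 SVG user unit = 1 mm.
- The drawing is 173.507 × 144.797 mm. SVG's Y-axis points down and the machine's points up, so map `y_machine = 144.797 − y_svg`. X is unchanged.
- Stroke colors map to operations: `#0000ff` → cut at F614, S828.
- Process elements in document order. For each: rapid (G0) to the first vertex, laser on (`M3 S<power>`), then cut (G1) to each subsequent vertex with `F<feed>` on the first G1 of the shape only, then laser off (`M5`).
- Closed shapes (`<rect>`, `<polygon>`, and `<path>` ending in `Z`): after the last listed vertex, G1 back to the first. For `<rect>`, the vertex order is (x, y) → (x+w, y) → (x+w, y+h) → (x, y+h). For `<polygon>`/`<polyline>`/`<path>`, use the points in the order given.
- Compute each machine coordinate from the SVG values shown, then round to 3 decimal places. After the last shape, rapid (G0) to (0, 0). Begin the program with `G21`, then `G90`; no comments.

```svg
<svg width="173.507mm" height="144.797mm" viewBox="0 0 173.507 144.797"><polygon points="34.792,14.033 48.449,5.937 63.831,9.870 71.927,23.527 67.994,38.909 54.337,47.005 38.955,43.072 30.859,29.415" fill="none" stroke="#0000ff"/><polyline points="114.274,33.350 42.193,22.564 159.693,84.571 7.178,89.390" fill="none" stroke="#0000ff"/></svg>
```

G21
G90
G0 X34.792 Y130.764
M3 S828
G1 X48.449 Y138.860 F614
G1 X63.831 Y134.927
G1 X71.927 Y121.270
G1 X67.994 Y105.888
G1 X54.337 Y97.792
G1 X38.955 Y101.725
G1 X30.859 Y115.382
G1 X34.792 Y130.764
M5
G0 X114.274 Y111.447
M3 S828
G1 X42.193 Y122.233 F614
G1 X159.693 Y60.226
G1 X7.178 Y55.407
M5
G0 X0.000 Y0.000

Since the viewBox matches the mm dimensions, user units are millimetres directly. The only transform is the Y-flip y_m = 144.797 − y_svg.

Shape 1 is a regular polygon drawn with `<polygon>`. Its stroke #0000ff means cut at S828, F614. After flipping Y the toolpath is (34.792,130.764) → (48.449,138.860) → (63.831,134.927) → (71.927,121.270) → (67.994,105.888) → (54.337,97.792) → (38.955,101.725) → (30.859,115.382) → (34.792,130.764), returning to the start.

Shape 2 is a open polyline drawn with `<polyline>`. Its stroke #0000ff means cut at S828, F614. After flipping Y the toolpath is (114.274,111.447) → (42.193,122.233) → (159.693,60.226) → (7.178,55.407).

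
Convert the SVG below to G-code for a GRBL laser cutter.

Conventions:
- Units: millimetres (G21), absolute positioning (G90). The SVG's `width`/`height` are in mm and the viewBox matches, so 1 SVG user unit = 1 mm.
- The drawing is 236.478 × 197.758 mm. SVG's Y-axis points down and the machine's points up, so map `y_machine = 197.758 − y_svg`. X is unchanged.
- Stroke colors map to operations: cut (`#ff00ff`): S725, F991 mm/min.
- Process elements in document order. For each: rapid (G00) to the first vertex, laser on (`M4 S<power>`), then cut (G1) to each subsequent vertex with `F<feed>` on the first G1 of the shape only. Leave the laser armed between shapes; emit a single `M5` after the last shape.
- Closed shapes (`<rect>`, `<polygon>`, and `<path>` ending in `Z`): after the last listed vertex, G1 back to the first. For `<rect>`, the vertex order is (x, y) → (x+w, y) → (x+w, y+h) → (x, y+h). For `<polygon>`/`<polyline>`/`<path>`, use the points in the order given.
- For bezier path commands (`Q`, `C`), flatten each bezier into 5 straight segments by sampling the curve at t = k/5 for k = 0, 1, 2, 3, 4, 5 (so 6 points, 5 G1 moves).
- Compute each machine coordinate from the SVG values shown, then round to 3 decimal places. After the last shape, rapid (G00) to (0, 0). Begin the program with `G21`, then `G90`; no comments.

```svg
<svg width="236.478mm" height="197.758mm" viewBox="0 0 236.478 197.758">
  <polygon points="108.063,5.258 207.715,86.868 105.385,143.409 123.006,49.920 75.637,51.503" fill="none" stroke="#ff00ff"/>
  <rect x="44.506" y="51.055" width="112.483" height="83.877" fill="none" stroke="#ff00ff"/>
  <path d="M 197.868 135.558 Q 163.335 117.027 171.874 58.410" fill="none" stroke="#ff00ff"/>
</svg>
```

viewBox `0 0 236.478 197.758` with mm width/height → 1 unit = 1 mm. Flip: y_m = 197.758 − y_svg.

**Shape 1** — `<polygon>` closed polygon, stroke `#ff00ff` → cut (S725, F991). Machine vertices: (108.063,192.500) → (207.715,110.890) → (105.385,54.349) → (123.006,147.838) → (75.637,146.255) → (108.063,192.500). Closed: final G1 returns to the first vertex.

**Shape 2** — `<rect>` rectangle, stroke `#ff00ff` → cut (S725, F991). Machine vertices: (44.506,146.703) → (156.989,146.703) → (156.989,62.826) → (44.506,62.826) → (44.506,146.703). Closed: final G1 returns to the first vertex.

**Shape 3** — `<path>` quadratic bezier, stroke `#ff00ff` → cut (S725, F991). Control points (SVG): P0=(197.868,135.558), P1=(163.335,117.027), P2=(171.874,58.410); sampled at t=k/5. Machine vertices: (197.868,62.200) → (185.778,71.216) → (177.133,83.439) → (171.934,98.868) → (170.181,117.505) → (171.874,139.348). Open path.

G21
G90
G00 X108.063 Y192.500
M4 S725
G1 X207.715 Y110.890 F991
G1 X105.385 Y54.349
G1 X123.006 Y147.838
G1 X75.637 Y146.255
G1 X108.063 Y192.500
G00 X44.506 Y146.703
M4 S725
G1 X156.989 Y146.703 F991
G1 X156.989 Y62.826
G1 X44.506 Y62.826
G1 X44.506 Y146.703
G00 X197.868 Y62.200
M4 S725
G1 X185.778 Y71.216 F991
G1 X177.133 Y83.439
G1 X171.934 Y98.868
G1 X170.181 Y117.505
G1 X171.874 Y139.348
M5
G00 X0.000 Y0.000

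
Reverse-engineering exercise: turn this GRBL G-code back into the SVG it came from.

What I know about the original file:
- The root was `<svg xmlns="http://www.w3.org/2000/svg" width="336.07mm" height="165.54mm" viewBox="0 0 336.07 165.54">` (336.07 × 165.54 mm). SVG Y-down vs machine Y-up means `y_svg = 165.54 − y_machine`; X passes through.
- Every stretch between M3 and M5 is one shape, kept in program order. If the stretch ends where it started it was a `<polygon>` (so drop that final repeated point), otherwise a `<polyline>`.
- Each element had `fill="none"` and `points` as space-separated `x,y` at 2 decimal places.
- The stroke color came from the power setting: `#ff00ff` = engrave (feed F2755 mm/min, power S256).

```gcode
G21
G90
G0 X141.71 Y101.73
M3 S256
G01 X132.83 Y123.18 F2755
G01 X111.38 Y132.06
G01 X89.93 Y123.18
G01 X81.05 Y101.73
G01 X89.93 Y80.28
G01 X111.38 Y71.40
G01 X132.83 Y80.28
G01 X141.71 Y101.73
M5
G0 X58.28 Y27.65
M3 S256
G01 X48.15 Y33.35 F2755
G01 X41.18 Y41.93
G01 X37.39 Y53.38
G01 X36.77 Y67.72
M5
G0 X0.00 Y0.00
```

Each laser-on run becomes one SVG element. Flip Y back into SVG space with y_svg = 165.54 − y_machine. Every run uses S256, so all elements get stroke `#ff00ff` (engrave).

Run 1: The run returns to its start, so emit a `<polygon>` with points (Y-flipped): 141.71,63.81 132.83,42.36 111.38,33.48 89.93,42.36 81.05,63.81 89.93,85.26 111.38,94.14 132.83,85.26.

Run 2: The run is open, so emit a `<polyline>` with points (Y-flipped): 58.28,137.89 48.15,132.19 41.18,123.61 37.39,112.16 36.77,97.82.

<svg xmlns="http://www.w3.org/2000/svg" width="336.07mm" height="165.54mm" viewBox="0 0 336.07 165.54">
  <polygon points="141.71,63.81 132.83,42.36 111.38,33.48 89.93,42.36 81.05,63.81 89.93,85.26 111.38,94.14 132.83,85.26" fill="none" stroke="#ff00ff"/>
  <polyline points="58.28,137.89 48.15,132.19 41.18,123.61 37.39,112.16 36.77,97.82" fill="none" stroke="#ff00ff"/>
</svg>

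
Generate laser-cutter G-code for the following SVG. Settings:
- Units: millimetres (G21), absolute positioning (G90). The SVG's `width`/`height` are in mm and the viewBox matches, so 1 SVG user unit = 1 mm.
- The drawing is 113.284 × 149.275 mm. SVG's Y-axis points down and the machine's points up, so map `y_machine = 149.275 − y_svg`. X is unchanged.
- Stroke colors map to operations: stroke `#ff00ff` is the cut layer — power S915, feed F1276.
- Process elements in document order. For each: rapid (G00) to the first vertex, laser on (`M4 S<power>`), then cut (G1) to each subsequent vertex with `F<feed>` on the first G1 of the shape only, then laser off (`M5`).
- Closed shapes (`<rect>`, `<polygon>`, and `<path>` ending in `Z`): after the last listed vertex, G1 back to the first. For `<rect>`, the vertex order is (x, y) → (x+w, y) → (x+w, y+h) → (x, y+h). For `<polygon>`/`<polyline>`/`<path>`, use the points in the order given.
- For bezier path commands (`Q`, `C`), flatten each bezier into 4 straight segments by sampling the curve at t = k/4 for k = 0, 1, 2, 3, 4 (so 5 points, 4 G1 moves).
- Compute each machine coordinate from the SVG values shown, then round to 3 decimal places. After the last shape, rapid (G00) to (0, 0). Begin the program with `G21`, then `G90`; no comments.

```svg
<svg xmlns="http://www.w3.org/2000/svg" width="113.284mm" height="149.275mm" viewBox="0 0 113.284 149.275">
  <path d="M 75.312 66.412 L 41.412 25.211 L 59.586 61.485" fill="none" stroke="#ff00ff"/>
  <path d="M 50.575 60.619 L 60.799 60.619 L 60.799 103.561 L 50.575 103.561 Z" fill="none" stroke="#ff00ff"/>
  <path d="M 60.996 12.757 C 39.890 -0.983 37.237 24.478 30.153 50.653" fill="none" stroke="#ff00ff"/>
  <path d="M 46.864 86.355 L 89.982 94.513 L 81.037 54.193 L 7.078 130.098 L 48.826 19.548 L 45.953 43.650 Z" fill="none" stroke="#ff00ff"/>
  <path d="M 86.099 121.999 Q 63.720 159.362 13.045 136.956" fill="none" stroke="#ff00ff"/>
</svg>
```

G21
G90
G00 X75.312 Y82.863
M4 S915
G1 X41.412 Y124.064 F1276
G1 X59.586 Y87.790
M5
G00 X50.575 Y88.656
M4 S915
G1 X60.799 Y88.656 F1276
G1 X60.799 Y45.714
G1 X50.575 Y45.714
G1 X50.575 Y88.656
M5
G00 X60.996 Y136.518
M4 S915
G1 X48.269 Y140.074 F1276
G1 X40.316 Y132.538
G1 X34.993 Y117.518
G1 X30.153 Y98.622
M5
G00 X46.864 Y62.920
M4 S915
G1 X89.982 Y54.762 F1276
G1 X81.037 Y95.082
G1 X7.078 Y19.177
G1 X48.826 Y129.727
G1 X45.953 Y105.625
G1 X46.864 Y62.920
M5
G00 X86.099 Y27.276
M4 S915
G1 X73.141 Y12.330 F1276
G1 X56.646 Y4.855
G1 X36.614 Y4.852
G1 X13.045 Y12.319
M5
G00 X0.000 Y0.000

viewBox `0 0 113.284 149.275` with mm width/height → 1 unit = 1 mm. Flip: y_m = 149.275 − y_svg.

**Shape 1** — `<path>` open polyline, stroke `#ff00ff` → cut (S915, F1276). Machine vertices: (75.312,82.863) → (41.412,124.064) → (59.586,87.790). Open path.

**Shape 2** — `<path>` rectangle, stroke `#ff00ff` → cut (S915, F1276). Machine vertices: (50.575,88.656) → (60.799,88.656) → (60.799,45.714) → (50.575,45.714) → (50.575,88.656). Closed: final G1 returns to the first vertex.

**Shape 3** — `<path>` cubic bezier, stroke `#ff00ff` → cut (S915, F1276). Control points (SVG): P0=(60.996,12.757), P1=(39.890,-0.983), P2=(37.237,24.478), P3=(30.153,50.653); sampled at t=k/4. Machine vertices: (60.996,136.518) → (48.269,140.074) → (40.316,132.538) → (34.993,117.518) → (30.153,98.622). Open path.

**Shape 4** — `<path>` closed polygon, stroke `#ff00ff` → cut (S915, F1276). Machine vertices: (46.864,62.920) → (89.982,54.762) → (81.037,95.082) → (7.078,19.177) → (48.826,129.727) → (45.953,105.625) → (46.864,62.920). Closed: final G1 returns to the first vertex.

**Shape 5** — `<path>` quadratic bezier, stroke `#ff00ff` → cut (S915, F1276). Control points (SVG): P0=(86.099,121.999), P1=(63.720,159.362), P2=(13.045,136.956); sampled at t=k/4. Machine vertices: (86.099,27.276) → (73.141,12.330) → (56.646,4.855) → (36.614,4.852) → (13.045,12.319). Open path.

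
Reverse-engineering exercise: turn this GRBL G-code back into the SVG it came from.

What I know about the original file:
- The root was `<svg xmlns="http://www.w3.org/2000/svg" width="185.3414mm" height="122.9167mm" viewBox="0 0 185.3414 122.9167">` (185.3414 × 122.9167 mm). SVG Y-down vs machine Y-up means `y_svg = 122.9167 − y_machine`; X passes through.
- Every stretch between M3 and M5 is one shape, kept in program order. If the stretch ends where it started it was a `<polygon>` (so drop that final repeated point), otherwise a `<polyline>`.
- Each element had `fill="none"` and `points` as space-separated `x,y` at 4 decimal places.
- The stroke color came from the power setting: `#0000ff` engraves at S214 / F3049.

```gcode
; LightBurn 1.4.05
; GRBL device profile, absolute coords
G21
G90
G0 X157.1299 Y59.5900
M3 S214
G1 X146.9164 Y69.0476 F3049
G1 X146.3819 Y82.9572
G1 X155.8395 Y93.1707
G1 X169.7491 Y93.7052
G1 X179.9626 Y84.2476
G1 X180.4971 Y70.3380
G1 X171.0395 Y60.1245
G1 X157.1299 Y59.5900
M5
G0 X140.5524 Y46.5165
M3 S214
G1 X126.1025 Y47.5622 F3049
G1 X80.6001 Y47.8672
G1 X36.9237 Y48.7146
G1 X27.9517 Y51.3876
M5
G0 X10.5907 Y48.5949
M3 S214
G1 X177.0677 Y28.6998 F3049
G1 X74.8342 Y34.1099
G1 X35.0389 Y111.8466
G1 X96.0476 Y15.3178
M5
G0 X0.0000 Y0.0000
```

Machine Y-up, SVG Y-down with viewBox height 122.9167, so y_svg = 122.9167 − y_machine; X carries over. Every run uses S214, so all elements get stroke `#0000ff` (engrave).

Run 1: The run returns to its start, so emit a `<polygon>` with points (Y-flipped): 157.1299,63.3267 146.9164,53.8691 146.3819,39.9595 155.8395,29.7460 169.7491,29.2115 179.9626,38.6691 180.4971,52.5787 171.0395,62.7922.

Run 2: The run is open, so emit a `<polyline>` with points (Y-flipped): 140.5524,76.4002 126.1025,75.3545 80.6001,75.0495 36.9237,74.2021 27.9517,71.5291.

Run 3: The run is open, so emit a `<polyline>` with points (Y-flipped): 10.5907,74.3218 177.0677,94.2169 74.8342,88.8068 35.0389,11.0701 96.0476,107.5989.

<svg xmlns="http://www.w3.org/2000/svg" width="185.3414mm" height="122.9167mm" viewBox="0 0 185.3414 122.9167">
  <polygon points="157.1299,63.3267 146.9164,53.8691 146.3819,39.9595 155.8395,29.7460 169.7491,29.2115 179.9626,38.6691 180.4971,52.5787 171.0395,62.7922" fill="none" stroke="#0000ff"/>
  <polyline points="140.5524,76.4002 126.1025,75.3545 80.6001,75.0495 36.9237,74.2021 27.9517,71.5291" fill="none" stroke="#0000ff"/>
  <polyline points="10.5907,74.3218 177.0677,94.2169 74.8342,88.8068 35.0389,11.0701 96.0476,107.5989" fill="none" stroke="#0000ff"/>
</svg>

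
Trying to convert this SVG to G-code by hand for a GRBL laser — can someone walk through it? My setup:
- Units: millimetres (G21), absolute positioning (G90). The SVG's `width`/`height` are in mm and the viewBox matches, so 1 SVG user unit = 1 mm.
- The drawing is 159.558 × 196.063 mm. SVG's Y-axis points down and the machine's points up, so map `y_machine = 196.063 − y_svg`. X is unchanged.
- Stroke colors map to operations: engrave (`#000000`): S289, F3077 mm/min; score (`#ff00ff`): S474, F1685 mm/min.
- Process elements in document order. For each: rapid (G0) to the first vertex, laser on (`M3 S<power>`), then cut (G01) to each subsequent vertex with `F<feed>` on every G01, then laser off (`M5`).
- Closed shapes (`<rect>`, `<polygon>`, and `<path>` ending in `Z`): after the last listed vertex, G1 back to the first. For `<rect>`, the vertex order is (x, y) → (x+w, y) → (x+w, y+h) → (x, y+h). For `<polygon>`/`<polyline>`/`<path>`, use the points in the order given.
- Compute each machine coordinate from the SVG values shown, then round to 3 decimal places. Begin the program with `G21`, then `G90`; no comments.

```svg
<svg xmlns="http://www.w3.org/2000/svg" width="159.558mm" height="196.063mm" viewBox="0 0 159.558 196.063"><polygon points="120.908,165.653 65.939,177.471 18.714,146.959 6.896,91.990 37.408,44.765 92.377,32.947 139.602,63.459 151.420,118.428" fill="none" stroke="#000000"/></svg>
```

G21
G90
G0 X120.908 Y30.410
M3 S289
G01 X65.939 Y18.592 F3077
G01 X18.714 Y49.104 F3077
G01 X6.896 Y104.073 F3077
G01 X37.408 Y151.298 F3077
G01 X92.377 Y163.116 F3077
G01 X139.602 Y132.604 F3077
G01 X151.420 Y77.635 F3077
G01 X120.908 Y30.410 F3077
M5

Since the viewBox matches the mm dimensions, user units are millimetres directly. The only transform is the Y-flip y_m = 196.063 − y_svg.

Shape 1 is a regular polygon drawn with `<polygon>`. Its stroke #000000 means engrave at S289, F3077. After flipping Y the toolpath is (120.908,30.410) → (65.939,18.592) → (18.714,49.104) → (6.896,104.073) → (37.408,151.298) → (92.377,163.116) → (139.602,132.604) → (151.420,77.635) → (120.908,30.410), returning to the start.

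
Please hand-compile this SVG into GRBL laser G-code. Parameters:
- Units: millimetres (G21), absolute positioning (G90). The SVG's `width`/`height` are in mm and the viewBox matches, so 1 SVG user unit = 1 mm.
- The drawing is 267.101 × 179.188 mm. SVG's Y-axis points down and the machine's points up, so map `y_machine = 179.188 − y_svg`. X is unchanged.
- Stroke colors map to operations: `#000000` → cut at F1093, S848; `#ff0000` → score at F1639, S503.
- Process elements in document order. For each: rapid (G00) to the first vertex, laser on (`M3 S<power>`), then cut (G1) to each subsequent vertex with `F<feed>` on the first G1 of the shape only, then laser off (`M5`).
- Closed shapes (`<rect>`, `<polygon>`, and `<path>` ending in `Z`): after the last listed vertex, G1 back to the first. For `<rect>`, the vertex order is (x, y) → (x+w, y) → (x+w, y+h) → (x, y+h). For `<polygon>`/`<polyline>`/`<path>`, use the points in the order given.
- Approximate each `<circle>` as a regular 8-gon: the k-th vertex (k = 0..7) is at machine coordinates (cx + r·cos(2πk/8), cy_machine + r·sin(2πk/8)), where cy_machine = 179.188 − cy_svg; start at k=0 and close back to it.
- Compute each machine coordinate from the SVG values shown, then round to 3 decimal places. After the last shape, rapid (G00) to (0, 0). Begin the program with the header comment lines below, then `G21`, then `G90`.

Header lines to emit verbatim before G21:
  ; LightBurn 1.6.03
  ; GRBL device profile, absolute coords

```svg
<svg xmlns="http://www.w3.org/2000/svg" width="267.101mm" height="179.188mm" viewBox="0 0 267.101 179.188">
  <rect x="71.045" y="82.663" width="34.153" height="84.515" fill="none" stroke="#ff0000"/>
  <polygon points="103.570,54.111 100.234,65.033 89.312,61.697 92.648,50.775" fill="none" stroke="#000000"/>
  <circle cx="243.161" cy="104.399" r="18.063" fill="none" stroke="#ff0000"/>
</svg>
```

; LightBurn 1.6.03
; GRBL device profile, absolute coords
G21
G90
G00 X71.045 Y96.525
M3 S503
G1 X105.198 Y96.525 F1639
G1 X105.198 Y12.010
G1 X71.045 Y12.010
G1 X71.045 Y96.525
M5
G00 X103.570 Y125.077
M3 S848
G1 X100.234 Y114.155 F1093
G1 X89.312 Y117.491
G1 X92.648 Y128.413
G1 X103.570 Y125.077
M5
G00 X261.224 Y74.789
M3 S503
G1 X255.933 Y87.561 F1639
G1 X243.161 Y92.852
G1 X230.389 Y87.561
G1 X225.098 Y74.789
G1 X230.389 Y62.017
G1 X243.161 Y56.726
G1 X255.933 Y62.017
G1 X261.224 Y74.789
M5
G00 X0.000 Y0.000

Since the viewBox matches the mm dimensions, user units are millimetres directly. The only transform is the Y-flip y_m = 179.188 − y_svg.

Shape 1 is a rectangle drawn with `<rect>`. Its stroke #ff0000 means score at S503, F1639. After flipping Y the toolpath is (71.045,96.525) → (105.198,96.525) → (105.198,12.010) → (71.045,12.010) → (71.045,96.525), returning to the start.

Shape 2 is a regular polygon drawn with `<polygon>`. Its stroke #000000 means cut at S848, F1093. After flipping Y the toolpath is (103.570,125.077) → (100.234,114.155) → (89.312,117.491) → (92.648,128.413) → (103.570,125.077), returning to the start.

Shape 3 is a circle drawn with `<circle>`. Its stroke #ff0000 means score at S503, F1639. After flipping Y the toolpath is (261.224,74.789) → (255.933,87.561) → (243.161,92.852) → (230.389,87.561) → (225.098,74.789) → (230.389,62.017) → (243.161,56.726) → (255.933,62.017) → (261.224,74.789), returning to the start.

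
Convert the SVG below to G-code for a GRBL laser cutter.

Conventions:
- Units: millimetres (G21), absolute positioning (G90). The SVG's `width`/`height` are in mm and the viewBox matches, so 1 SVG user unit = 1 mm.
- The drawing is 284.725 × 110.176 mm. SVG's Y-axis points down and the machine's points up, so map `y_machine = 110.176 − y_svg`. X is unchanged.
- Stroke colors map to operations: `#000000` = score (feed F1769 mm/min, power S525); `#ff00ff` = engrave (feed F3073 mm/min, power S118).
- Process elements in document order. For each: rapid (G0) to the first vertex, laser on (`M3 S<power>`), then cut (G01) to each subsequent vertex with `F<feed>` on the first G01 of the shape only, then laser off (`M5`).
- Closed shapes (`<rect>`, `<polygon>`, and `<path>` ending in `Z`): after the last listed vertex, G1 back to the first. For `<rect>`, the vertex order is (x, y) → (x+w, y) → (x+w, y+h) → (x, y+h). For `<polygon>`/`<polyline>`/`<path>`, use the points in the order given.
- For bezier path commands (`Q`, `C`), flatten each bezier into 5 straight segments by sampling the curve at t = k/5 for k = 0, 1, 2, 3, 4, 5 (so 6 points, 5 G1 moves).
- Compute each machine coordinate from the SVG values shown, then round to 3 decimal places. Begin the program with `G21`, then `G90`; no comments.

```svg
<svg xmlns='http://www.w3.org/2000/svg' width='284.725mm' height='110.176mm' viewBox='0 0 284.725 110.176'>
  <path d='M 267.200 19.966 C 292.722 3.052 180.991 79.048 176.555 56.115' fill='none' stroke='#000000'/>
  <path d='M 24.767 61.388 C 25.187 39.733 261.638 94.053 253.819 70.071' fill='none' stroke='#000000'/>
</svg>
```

G21
G90
G0 X267.200 Y90.210
M3 S525
G01 X267.999 Y90.744 F1769
G01 X247.596 Y78.188
G01 X217.729 Y61.750
G01 X190.136 Y50.638
G01 X176.555 Y54.061
M5
G0 X24.767 Y48.788
M3 S525
G01 X49.500 Y53.898 F1769
G01 X107.827 Y48.180
G01 X176.691 Y39.038
G01 X233.040 Y33.878
G01 X253.819 Y40.105
M5

Since the viewBox matches the mm dimensions, user units are millimetres directly. The only transform is the Y-flip y_m = 110.176 − y_svg.

Shape 1 is a cubic bezier drawn with `<path>`. Its stroke #000000 means score at S525, F1769. After flipping Y the toolpath is (267.200,90.210) → (267.999,90.744) → (247.596,78.188) → (217.729,61.750) → (190.136,50.638) → (176.555,54.061).

Shape 2 is a cubic bezier drawn with `<path>`. Its stroke #000000 means score at S525, F1769. After flipping Y the toolpath is (24.767,48.788) → (49.500,53.898) → (107.827,48.180) → (176.691,39.038) → (233.040,33.878) → (253.819,40.105).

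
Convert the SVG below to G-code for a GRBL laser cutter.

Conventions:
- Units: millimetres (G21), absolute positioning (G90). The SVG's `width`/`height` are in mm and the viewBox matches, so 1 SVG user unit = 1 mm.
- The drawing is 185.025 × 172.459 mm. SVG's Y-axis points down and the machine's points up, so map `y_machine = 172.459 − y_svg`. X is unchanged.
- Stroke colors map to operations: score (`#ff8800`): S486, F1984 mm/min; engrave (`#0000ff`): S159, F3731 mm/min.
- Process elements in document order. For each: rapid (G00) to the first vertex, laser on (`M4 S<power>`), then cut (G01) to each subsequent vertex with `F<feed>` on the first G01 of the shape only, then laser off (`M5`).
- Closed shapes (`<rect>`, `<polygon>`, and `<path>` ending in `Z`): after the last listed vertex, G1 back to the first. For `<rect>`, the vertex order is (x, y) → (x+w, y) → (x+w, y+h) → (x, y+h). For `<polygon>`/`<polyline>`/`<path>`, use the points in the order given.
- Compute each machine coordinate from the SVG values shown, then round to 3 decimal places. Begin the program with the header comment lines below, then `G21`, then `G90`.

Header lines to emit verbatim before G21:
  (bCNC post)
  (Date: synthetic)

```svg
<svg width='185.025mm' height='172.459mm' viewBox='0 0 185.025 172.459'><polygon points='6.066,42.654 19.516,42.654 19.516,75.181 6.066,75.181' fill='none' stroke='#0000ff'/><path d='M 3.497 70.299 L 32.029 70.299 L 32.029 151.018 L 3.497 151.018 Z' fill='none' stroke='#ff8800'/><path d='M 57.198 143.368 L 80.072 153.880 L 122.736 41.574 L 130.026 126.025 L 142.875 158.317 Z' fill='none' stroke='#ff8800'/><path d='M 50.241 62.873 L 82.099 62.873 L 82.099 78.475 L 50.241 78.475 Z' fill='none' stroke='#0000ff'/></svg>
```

viewBox `0 0 185.025 172.459` with mm width/height → 1 unit = 1 mm. Flip: y_m = 172.459 − y_svg.

**Shape 1** — `<polygon>` rectangle, stroke `#0000ff` → engrave (S159, F3731). Machine vertices: (6.066,129.805) → (19.516,129.805) → (19.516,97.278) → (6.066,97.278) → (6.066,129.805). Closed: final G1 returns to the first vertex.

**Shape 2** — `<path>` rectangle, stroke `#ff8800` → score (S486, F1984). Machine vertices: (3.497,102.160) → (32.029,102.160) → (32.029,21.441) → (3.497,21.441) → (3.497,102.160). Closed: final G1 returns to the first vertex.

**Shape 3** — `<path>` closed polygon, stroke `#ff8800` → score (S486, F1984). Machine vertices: (57.198,29.091) → (80.072,18.579) → (122.736,130.885) → (130.026,46.434) → (142.875,14.142) → (57.198,29.091). Closed: final G1 returns to the first vertex.

**Shape 4** — `<path>` rectangle, stroke `#0000ff` → engrave (S159, F3731). Machine vertices: (50.241,109.586) → (82.099,109.586) → (82.099,93.984) → (50.241,93.984) → (50.241,109.586). Closed: final G1 returns to the first vertex.

(bCNC post)
(Date: synthetic)
G21
G90
G00 X6.066 Y129.805
M4 S159
G01 X19.516 Y129.805 F3731
G01 X19.516 Y97.278
G01 X6.066 Y97.278
G01 X6.066 Y129.805
M5
G00 X3.497 Y102.160
M4 S486
G01 X32.029 Y102.160 F1984
G01 X32.029 Y21.441
G01 X3.497 Y21.441
G01 X3.497 Y102.160
M5
G00 X57.198 Y29.091
M4 S486
G01 X80.072 Y18.579 F1984
G01 X122.736 Y130.885
G01 X130.026 Y46.434
G01 X142.875 Y14.142
G01 X57.198 Y29.091
M5
G00 X50.241 Y109.586
M4 S159
G01 X82.099 Y109.586 F3731
G01 X82.099 Y93.984
G01 X50.241 Y93.984
G01 X50.241 Y109.586
M5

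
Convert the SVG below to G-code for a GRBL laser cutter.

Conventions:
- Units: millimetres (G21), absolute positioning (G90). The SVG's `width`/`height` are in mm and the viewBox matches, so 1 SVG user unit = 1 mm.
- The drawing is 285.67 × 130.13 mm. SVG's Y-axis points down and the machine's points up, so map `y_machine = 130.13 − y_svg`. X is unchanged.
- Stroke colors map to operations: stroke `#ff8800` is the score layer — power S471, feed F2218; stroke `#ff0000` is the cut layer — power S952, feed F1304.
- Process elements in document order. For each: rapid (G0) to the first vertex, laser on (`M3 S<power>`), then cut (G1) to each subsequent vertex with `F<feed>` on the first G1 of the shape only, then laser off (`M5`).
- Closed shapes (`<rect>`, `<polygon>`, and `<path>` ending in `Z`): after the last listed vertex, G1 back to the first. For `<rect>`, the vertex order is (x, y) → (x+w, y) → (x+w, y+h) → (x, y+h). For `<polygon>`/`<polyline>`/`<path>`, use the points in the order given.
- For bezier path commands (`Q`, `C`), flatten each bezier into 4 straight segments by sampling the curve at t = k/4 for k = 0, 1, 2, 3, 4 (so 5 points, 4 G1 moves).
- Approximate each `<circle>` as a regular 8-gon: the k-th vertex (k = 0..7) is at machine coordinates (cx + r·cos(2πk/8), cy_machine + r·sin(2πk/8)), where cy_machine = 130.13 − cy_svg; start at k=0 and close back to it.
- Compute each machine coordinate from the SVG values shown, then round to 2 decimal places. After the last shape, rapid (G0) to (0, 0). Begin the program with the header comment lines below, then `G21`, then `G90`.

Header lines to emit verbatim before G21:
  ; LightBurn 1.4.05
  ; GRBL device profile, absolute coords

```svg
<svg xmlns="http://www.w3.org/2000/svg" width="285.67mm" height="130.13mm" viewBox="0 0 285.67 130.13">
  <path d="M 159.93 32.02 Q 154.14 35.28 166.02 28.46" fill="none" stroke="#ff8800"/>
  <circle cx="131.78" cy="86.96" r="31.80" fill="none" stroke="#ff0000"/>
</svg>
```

; LightBurn 1.4.05
; GRBL device profile, absolute coords
G21
G90
G0 X159.93 Y98.11
M3 S471
G1 X158.14 Y97.11 F2218
G1 X158.56 Y97.37
G1 X161.18 Y98.89
G1 X166.02 Y101.67
M5
G0 X163.58 Y43.17
M3 S952
G1 X154.27 Y65.66 F1304
G1 X131.78 Y74.97
G1 X109.29 Y65.66
G1 X99.98 Y43.17
G1 X109.29 Y20.68
G1 X131.78 Y11.37
G1 X154.27 Y20.68
G1 X163.58 Y43.17
M5
G0 X0.00 Y0.00

Since the viewBox matches the mm dimensions, user units are millimetres directly. The only transform is the Y-flip y_m = 130.13 − y_svg.

Shape 1 is a quadratic bezier drawn with `<path>`. Its stroke #ff8800 means score at S471, F2218. After flipping Y the toolpath is (159.93,98.11) → (158.14,97.11) → (158.56,97.37) → (161.18,98.89) → (166.02,101.67).

Shape 2 is a circle drawn with `<circle>`. Its stroke #ff0000 means cut at S952, F1304. After flipping Y the toolpath is (163.58,43.17) → (154.27,65.66) → (131.78,74.97) → (109.29,65.66) → (99.98,43.17) → (109.29,20.68) → (131.78,11.37) → (154.27,20.68) → (163.58,43.17), returning to the start.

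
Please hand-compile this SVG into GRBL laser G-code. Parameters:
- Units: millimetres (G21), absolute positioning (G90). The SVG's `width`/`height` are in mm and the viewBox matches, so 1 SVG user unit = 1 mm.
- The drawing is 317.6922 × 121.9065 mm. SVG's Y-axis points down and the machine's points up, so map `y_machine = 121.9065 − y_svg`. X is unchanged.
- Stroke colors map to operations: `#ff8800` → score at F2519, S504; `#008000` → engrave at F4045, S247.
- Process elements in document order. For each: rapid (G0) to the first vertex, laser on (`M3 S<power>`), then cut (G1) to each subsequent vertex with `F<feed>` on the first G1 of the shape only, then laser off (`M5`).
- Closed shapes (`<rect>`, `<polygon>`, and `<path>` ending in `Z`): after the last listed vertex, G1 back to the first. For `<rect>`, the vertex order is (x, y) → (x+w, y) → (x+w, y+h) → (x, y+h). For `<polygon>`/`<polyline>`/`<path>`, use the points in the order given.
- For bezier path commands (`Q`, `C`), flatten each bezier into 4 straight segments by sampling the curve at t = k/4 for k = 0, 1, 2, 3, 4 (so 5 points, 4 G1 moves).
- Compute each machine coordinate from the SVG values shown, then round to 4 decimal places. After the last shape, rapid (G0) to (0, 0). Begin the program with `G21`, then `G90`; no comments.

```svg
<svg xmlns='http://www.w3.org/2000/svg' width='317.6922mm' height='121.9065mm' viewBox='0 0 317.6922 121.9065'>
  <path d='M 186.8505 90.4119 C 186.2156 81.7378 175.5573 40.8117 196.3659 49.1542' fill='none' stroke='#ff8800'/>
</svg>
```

G21
G90
G0 X186.8505 Y31.4946
M3 S504
G1 X185.1432 Y42.7737 F2519
G1 X183.5669 Y58.5047
G1 X186.0112 Y71.0451
G1 X196.3659 Y72.7523
M5
G0 X0.0000 Y0.0000

1 u = 1 mm; y_m = 121.9065 − y.

[1] `<path>` cubic bezier, #ff8800→score S504 F2519: (186.8505,31.4946) → (185.1432,42.7737) → (183.5669,58.5047) → (186.0112,71.0451) → (196.3659,72.7523)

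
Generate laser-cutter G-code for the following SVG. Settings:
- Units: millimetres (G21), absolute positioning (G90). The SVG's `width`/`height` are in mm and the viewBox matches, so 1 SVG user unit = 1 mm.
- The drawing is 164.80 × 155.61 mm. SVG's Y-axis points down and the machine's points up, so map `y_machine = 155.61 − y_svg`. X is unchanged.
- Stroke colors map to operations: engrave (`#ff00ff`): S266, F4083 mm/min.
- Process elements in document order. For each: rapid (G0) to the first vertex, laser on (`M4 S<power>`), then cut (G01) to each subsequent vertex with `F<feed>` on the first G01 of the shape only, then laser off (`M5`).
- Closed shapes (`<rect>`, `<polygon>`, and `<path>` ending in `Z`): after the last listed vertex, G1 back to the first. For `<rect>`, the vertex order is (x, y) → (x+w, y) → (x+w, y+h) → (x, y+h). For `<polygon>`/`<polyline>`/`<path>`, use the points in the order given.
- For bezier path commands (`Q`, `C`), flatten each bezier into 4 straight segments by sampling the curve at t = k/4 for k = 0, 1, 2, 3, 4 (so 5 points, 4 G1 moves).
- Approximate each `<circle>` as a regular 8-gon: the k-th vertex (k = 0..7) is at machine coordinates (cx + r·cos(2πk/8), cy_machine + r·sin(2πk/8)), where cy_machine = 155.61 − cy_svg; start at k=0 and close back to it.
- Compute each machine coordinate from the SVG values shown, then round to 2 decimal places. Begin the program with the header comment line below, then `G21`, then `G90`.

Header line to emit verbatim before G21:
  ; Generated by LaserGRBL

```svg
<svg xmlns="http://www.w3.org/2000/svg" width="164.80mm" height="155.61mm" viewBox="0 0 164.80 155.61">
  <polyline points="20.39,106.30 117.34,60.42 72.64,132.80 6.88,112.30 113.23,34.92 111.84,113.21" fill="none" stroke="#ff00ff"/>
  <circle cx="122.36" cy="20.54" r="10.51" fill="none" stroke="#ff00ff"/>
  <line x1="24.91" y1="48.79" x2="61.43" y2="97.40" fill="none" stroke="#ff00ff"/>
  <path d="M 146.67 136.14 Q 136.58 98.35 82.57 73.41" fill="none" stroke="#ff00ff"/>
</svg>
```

viewBox `0 0 164.80 155.61` with mm width/height → 1 unit = 1 mm. Flip: y_m = 155.61 − y_svg.

**Shape 1** — `<polyline>` open polyline, stroke `#ff00ff` → engrave (S266, F4083). Machine vertices: (20.39,49.31) → (117.34,95.19) → (72.64,22.81) → (6.88,43.31) → (113.23,120.69) → (111.84,42.40). Open path.

**Shape 2** — `<circle>` circle, stroke `#ff00ff` → engrave (S266, F4083). Machine vertices: (132.87,135.07) → (129.79,142.50) → (122.36,145.58) → (114.93,142.50) → (111.85,135.07) → (114.93,127.64) → (122.36,124.56) → (129.79,127.64) → (132.87,135.07). Closed: final G1 returns to the first vertex.

**Shape 3** — `<line>` line segment, stroke `#ff00ff` → engrave (S266, F4083). Machine vertices: (24.91,106.82) → (61.43,58.21). Open path.

**Shape 4** — `<path>` quadratic bezier, stroke `#ff00ff` → engrave (S266, F4083). Control points (SVG): P0=(146.67,136.14), P1=(136.58,98.35), P2=(82.57,73.41); sampled at t=k/4. Machine vertices: (146.67,19.47) → (138.88,37.56) → (125.60,54.05) → (106.83,68.93) → (82.57,82.20). Open path.

; Generated by LaserGRBL
G21
G90
G0 X20.39 Y49.31
M4 S266
G01 X117.34 Y95.19 F4083
G01 X72.64 Y22.81
G01 X6.88 Y43.31
G01 X113.23 Y120.69
G01 X111.84 Y42.40
M5
G0 X132.87 Y135.07
M4 S266
G01 X129.79 Y142.50 F4083
G01 X122.36 Y145.58
G01 X114.93 Y142.50
G01 X111.85 Y135.07
G01 X114.93 Y127.64
G01 X122.36 Y124.56
G01 X129.79 Y127.64
G01 X132.87 Y135.07
M5
G0 X24.91 Y106.82
M4 S266
G01 X61.43 Y58.21 F4083
M5
G0 X146.67 Y19.47
M4 S266
G01 X138.88 Y37.56 F4083
G01 X125.60 Y54.05
G01 X106.83 Y68.93
G01 X82.57 Y82.20
M5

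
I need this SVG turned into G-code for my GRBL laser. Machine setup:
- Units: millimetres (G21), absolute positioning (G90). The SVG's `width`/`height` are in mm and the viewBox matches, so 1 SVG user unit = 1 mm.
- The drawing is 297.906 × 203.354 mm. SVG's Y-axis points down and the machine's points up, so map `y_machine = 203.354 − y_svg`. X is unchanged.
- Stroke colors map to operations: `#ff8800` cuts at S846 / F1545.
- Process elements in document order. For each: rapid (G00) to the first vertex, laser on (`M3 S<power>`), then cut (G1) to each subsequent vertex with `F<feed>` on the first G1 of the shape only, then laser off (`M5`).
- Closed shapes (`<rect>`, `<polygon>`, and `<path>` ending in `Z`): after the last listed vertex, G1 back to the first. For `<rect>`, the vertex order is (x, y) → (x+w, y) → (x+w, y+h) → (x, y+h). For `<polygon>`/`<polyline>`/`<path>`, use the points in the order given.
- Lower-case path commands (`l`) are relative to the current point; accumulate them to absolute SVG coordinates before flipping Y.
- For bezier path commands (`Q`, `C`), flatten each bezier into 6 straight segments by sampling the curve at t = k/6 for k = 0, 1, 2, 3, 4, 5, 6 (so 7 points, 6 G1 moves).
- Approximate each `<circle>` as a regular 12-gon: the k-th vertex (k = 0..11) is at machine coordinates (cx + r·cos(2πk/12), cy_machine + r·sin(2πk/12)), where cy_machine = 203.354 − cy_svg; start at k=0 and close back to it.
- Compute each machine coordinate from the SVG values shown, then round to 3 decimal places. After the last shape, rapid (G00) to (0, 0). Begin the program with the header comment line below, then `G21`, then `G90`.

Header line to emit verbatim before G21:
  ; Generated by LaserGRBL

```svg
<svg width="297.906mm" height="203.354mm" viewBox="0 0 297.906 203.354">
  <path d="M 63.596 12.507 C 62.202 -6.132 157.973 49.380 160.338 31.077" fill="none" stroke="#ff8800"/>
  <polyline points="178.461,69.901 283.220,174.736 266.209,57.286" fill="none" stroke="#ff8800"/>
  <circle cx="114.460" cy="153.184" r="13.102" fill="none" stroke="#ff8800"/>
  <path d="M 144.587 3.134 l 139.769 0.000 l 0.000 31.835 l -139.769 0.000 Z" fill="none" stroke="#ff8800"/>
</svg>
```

viewBox `0 0 297.906 203.354` with mm width/height → 1 unit = 1 mm. Flip: y_m = 203.354 − y_svg.

**Shape 1** — `<path>` cubic bezier, stroke `#ff8800` → cut (S846, F1545). Control points (SVG): P0=(63.596,12.507), P1=(62.202,-6.132), P2=(157.973,49.380), P3=(160.338,31.077); sampled at t=k/6. Machine vertices: (63.596,190.847) → (70.114,194.672) → (87.532,190.249) → (110.557,181.688) → (133.896,173.099) → (152.254,168.592) → (160.338,172.277). Open path.

**Shape 2** — `<polyline>` open polyline, stroke `#ff8800` → cut (S846, F1545). Machine vertices: (178.461,133.453) → (283.220,28.618) → (266.209,146.068). Open path.

**Shape 3** — `<circle>` circle, stroke `#ff8800` → cut (S846, F1545). Machine vertices: (127.562,50.170) → (125.807,56.721) → (121.011,61.517) → (114.460,63.272) → (107.909,61.517) → (103.113,56.721) → (101.358,50.170) → (103.113,43.619) → (107.909,38.823) → (114.460,37.068) → (121.011,38.823) → (125.807,43.619) → (127.562,50.170). Closed: final G1 returns to the first vertex.

**Shape 4** — `<path>` rectangle, stroke `#ff8800` → cut (S846, F1545). Machine vertices: (144.587,200.220) → (284.356,200.220) → (284.356,168.385) → (144.587,168.385) → (144.587,200.220). Closed: final G1 returns to the first vertex.

; Generated by LaserGRBL
G21
G90
G00 X63.596 Y190.847
M3 S846
G1 X70.114 Y194.672 F1545
G1 X87.532 Y190.249
G1 X110.557 Y181.688
G1 X133.896 Y173.099
G1 X152.254 Y168.592
G1 X160.338 Y172.277
M5
G00 X178.461 Y133.453
M3 S846
G1 X283.220 Y28.618 F1545
G1 X266.209 Y146.068
M5
G00 X127.562 Y50.170
M3 S846
G1 X125.807 Y56.721 F1545
G1 X121.011 Y61.517
G1 X114.460 Y63.272
G1 X107.909 Y61.517
G1 X103.113 Y56.721
G1 X101.358 Y50.170
G1 X103.113 Y43.619
G1 X107.909 Y38.823
G1 X114.460 Y37.068
G1 X121.011 Y38.823
G1 X125.807 Y43.619
G1 X127.562 Y50.170
M5
G00 X144.587 Y200.220
M3 S846
G1 X284.356 Y200.220 F1545
G1 X284.356 Y168.385
G1 X144.587 Y168.385
G1 X144.587 Y200.220
M5
G00 X0.000 Y0.000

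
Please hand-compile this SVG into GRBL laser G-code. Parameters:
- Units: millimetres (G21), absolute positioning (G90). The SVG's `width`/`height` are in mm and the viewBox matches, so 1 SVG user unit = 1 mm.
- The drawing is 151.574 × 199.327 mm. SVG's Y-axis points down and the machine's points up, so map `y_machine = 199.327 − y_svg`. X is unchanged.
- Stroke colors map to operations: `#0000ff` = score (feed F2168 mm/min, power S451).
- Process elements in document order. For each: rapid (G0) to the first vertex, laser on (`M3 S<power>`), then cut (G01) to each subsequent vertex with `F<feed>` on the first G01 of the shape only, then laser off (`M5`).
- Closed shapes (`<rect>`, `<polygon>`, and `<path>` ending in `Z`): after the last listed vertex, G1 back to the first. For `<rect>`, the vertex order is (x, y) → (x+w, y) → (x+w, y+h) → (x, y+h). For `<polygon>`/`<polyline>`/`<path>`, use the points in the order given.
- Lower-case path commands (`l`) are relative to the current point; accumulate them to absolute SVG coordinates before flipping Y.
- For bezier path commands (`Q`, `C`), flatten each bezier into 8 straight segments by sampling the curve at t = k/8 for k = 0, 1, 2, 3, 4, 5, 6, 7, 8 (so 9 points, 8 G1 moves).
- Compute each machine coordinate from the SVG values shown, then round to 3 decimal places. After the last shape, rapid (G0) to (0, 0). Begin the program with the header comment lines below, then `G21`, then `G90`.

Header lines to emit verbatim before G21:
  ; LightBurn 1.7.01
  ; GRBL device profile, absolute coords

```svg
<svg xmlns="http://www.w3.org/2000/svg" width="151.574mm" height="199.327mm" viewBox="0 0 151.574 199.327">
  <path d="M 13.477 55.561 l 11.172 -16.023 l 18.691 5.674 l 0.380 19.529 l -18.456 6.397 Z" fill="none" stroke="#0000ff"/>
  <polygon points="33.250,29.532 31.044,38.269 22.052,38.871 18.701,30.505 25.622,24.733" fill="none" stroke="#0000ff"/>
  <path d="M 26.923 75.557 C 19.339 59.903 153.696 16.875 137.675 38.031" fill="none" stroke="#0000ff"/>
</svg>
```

; LightBurn 1.7.01
; GRBL device profile, absolute coords
G21
G90
G0 X13.477 Y143.766
M3 S451
G01 X24.649 Y159.789 F2168
G01 X43.340 Y154.115
G01 X43.720 Y134.586
G01 X25.264 Y128.189
G01 X13.477 Y143.766
M5
G0 X33.250 Y169.795
M3 S451
G01 X31.044 Y161.058 F2168
G01 X22.052 Y160.456
G01 X18.701 Y168.822
G01 X25.622 Y174.594
G01 X33.250 Y169.795
M5
G0 X26.923 Y123.770
M3 S451
G01 X30.162 Y130.745 F2168
G01 X43.281 Y139.213
G01 X62.857 Y148.101
G01 X85.463 Y156.337
G01 X107.673 Y162.847
G01 X126.062 Y166.559
G01 X137.205 Y166.400
G01 X137.675 Y161.296
M5
G0 X0.000 Y0.000

1 u = 1 mm; y_m = 199.327 − y.

[1] `<path>` regular polygon, #0000ff→score S451 F2168: (13.477,143.766) → (24.649,159.789) → (43.340,154.115) → (43.720,134.586) → (25.264,128.189) → (13.477,143.766) (closed)

[2] `<polygon>` regular polygon, #0000ff→score S451 F2168: (33.250,169.795) → (31.044,161.058) → (22.052,160.456) → (18.701,168.822) → (25.622,174.594) → (33.250,169.795) (closed)

[3] `<path>` cubic bezier, #0000ff→score S451 F2168: (26.923,123.770) → (30.162,130.745) → (43.281,139.213) → (62.857,148.101) → (85.463,156.337) → (107.673,162.847) → (126.062,166.559) → (137.205,166.400) → (137.675,161.296)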